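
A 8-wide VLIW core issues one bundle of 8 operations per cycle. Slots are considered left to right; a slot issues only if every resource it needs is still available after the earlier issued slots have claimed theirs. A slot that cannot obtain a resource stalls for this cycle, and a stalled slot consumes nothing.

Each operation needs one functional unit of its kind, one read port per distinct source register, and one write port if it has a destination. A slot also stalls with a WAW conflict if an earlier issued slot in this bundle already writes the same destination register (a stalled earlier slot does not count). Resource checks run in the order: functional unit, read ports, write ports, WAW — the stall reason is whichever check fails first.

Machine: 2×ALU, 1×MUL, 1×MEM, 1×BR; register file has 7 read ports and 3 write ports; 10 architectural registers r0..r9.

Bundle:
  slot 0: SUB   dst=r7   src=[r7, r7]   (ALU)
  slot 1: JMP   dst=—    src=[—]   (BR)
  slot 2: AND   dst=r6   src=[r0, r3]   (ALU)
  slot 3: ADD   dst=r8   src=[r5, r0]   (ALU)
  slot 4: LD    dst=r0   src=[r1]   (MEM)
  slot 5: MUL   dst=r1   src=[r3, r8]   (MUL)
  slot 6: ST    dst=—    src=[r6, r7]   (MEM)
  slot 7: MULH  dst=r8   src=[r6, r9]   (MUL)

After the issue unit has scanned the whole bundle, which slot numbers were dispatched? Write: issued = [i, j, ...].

(0) want 1×ALU +1rd +1wr — yes → AL1|MU1|ME1|BR1|rd6|wr2
(1) want 1×BR +0rd +0wr — yes → AL1|MU1|ME1|BR0|rd6|wr2
(2) want 1×ALU +2rd +1wr — yes → AL0|MU1|ME1|BR0|rd4|wr1
(3) want 1×ALU +2rd +1wr — FU → AL0|MU1|ME1|BR0|rd4|wr1
(4) want 1×MEM +1rd +1wr — yes → AL0|MU1|ME0|BR0|rd3|wr0
(5) want 1×MUL +2rd +1wr — WR_PORT → AL0|MU1|ME0|BR0|rd3|wr0
(6) want 1×MEM +2rd +0wr — FU → AL0|MU1|ME0|BR0|rd3|wr0
(7) want 1×MUL +2rd +1wr — WR_PORT → AL0|MU1|ME0|BR0|rd3|wr0

issued = [0, 1, 2, 4]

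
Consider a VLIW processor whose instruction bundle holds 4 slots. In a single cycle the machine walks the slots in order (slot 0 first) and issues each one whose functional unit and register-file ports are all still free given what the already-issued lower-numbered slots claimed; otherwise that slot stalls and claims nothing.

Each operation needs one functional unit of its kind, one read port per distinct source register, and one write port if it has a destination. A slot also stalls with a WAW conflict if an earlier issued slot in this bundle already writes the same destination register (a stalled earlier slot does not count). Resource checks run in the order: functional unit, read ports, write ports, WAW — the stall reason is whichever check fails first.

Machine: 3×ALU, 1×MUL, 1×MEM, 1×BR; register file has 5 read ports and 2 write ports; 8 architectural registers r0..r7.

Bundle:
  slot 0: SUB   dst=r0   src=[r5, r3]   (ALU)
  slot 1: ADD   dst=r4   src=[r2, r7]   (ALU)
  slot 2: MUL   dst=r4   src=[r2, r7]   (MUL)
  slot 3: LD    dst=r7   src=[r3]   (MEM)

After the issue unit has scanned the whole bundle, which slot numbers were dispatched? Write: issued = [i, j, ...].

#0 ALU src=r5,r3 dispatched  <A:2 Mu:1 Ld:1 B:1 rd:3 wr:1>
#1 ALU src=r2,r7 dispatched  <A:1 Mu:1 Ld:1 B:1 rd:1 wr:0>
#2 MUL src=r2,r7 held:RD_PORT  <A:1 Mu:1 Ld:1 B:1 rd:1 wr:0>
#3 MEM src=r3 held:WR_PORT  <A:1 Mu:1 Ld:1 B:1 rd:1 wr:0>

issued = [0, 1]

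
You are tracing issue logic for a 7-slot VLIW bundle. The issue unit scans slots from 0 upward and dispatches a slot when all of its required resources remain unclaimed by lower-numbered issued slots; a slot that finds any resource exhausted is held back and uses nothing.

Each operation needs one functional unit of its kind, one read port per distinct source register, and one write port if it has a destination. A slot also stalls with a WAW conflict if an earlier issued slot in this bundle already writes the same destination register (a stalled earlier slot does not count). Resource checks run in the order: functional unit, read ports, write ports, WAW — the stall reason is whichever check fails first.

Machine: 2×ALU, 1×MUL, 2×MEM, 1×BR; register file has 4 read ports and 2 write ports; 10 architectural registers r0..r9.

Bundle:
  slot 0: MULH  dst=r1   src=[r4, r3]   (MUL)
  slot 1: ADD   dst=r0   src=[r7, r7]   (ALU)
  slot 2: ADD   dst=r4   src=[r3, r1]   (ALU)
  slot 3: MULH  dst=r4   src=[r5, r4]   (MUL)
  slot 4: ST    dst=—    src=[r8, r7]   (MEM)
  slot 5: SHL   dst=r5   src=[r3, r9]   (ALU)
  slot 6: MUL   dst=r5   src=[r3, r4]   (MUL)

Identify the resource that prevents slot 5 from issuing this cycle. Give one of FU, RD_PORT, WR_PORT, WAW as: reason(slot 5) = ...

reason(slot 5) = RD_PORT

  0. MUL→r1 ⇒ go  {2A/0Mu/2Ld/1B | 2r 1w}
  1. ALU→r0 ⇒ go  {1A/0Mu/2Ld/1B | 1r 0w}
  2. ALU→r4 ⇒ no(RD_PORT)  {1A/0Mu/2Ld/1B | 1r 0w}
  3. MUL→r4 ⇒ no(FU)  {1A/0Mu/2Ld/1B | 1r 0w}
  4. MEM ⇒ no(RD_PORT)  {1A/0Mu/2Ld/1B | 1r 0w}
  5. ALU→r5 ⇒ no(RD_PORT)  {1A/0Mu/2Ld/1B | 1r 0w}
  6. MUL→r5 ⇒ no(FU)  {1A/0Mu/2Ld/1B | 1r 0w}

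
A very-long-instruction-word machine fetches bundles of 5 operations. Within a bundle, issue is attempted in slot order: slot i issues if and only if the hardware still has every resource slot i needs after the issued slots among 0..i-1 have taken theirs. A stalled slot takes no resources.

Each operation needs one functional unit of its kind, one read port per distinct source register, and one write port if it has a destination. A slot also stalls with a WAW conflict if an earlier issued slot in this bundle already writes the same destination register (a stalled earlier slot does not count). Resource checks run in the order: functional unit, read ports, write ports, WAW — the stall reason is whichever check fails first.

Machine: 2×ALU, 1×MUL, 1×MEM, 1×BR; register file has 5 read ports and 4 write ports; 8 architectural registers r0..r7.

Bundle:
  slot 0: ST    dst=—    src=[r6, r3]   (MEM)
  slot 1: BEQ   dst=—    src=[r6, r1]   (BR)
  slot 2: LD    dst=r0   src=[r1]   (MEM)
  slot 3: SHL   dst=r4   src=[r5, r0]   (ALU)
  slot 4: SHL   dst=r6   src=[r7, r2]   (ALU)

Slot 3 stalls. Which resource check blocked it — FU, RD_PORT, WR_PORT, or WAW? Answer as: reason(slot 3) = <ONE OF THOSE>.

slot 0 (MEM): ISSUE — free A2,Mu1,Ld0,B1 rp3 wp4
slot 1 (BR): ISSUE — free A2,Mu1,Ld0,B0 rp1 wp4
slot 2 (MEM): stall FU — free A2,Mu1,Ld0,B0 rp1 wp4
slot 3 (ALU): stall RD_PORT — free A2,Mu1,Ld0,B0 rp1 wp4
slot 4 (ALU): stall RD_PORT — free A2,Mu1,Ld0,B0 rp1 wp4

reason(slot 3) = RD_PORT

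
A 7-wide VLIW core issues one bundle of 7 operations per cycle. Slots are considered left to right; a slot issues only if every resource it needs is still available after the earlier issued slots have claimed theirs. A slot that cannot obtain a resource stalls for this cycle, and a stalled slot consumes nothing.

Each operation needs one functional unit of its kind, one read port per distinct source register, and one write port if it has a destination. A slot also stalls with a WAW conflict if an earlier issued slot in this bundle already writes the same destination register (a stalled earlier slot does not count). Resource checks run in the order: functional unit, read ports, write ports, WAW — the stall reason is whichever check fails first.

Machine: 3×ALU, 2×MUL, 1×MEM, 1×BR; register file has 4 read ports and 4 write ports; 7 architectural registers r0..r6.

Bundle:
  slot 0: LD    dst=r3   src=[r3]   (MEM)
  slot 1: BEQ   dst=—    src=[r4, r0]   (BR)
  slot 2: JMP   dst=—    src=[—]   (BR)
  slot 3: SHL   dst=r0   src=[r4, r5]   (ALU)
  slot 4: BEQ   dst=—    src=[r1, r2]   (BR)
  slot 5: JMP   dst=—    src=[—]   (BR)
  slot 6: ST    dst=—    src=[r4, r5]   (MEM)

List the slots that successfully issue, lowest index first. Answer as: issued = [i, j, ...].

(0) want 1×MEM +1rd +1wr — yes → AL3|MU2|ME0|BR1|rd3|wr3
(1) want 1×BR +2rd +0wr — yes → AL3|MU2|ME0|BR0|rd1|wr3
(2) want 1×BR +0rd +0wr — FU → AL3|MU2|ME0|BR0|rd1|wr3
(3) want 1×ALU +2rd +1wr — RD_PORT → AL3|MU2|ME0|BR0|rd1|wr3
(4) want 1×BR +2rd +0wr — FU → AL3|MU2|ME0|BR0|rd1|wr3
(5) want 1×BR +0rd +0wr — FU → AL3|MU2|ME0|BR0|rd1|wr3
(6) want 1×MEM +2rd +0wr — FU → AL3|MU2|ME0|BR0|rd1|wr3

issued = [0, 1]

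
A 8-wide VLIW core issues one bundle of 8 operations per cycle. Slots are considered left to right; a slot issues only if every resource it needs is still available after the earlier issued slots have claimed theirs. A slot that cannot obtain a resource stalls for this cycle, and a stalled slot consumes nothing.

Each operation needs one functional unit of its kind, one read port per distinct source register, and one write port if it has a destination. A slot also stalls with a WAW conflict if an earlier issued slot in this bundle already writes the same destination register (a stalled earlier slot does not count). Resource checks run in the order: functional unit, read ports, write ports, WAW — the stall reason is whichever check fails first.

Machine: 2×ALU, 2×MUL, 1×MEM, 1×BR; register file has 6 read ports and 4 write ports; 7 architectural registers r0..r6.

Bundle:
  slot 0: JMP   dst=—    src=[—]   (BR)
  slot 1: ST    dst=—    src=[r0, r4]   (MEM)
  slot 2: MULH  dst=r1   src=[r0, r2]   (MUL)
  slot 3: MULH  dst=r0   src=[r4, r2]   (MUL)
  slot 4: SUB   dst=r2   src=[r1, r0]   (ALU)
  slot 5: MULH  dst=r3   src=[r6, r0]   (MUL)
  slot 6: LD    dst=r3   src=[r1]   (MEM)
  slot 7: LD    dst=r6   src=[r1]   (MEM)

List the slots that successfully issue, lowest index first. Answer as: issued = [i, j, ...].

slot 0 (BR): ISSUE — free A2,Mu2,Ld1,B0 rp6 wp4
slot 1 (MEM): ISSUE — free A2,Mu2,Ld0,B0 rp4 wp4
slot 2 (MUL): ISSUE — free A2,Mu1,Ld0,B0 rp2 wp3
slot 3 (MUL): ISSUE — free A2,Mu0,Ld0,B0 rp0 wp2
slot 4 (ALU): stall RD_PORT — free A2,Mu0,Ld0,B0 rp0 wp2
slot 5 (MUL): stall FU — free A2,Mu0,Ld0,B0 rp0 wp2
slot 6 (MEM): stall FU — free A2,Mu0,Ld0,B0 rp0 wp2
slot 7 (MEM): stall FU — free A2,Mu0,Ld0,B0 rp0 wp2

issued = [0, 1, 2, 3]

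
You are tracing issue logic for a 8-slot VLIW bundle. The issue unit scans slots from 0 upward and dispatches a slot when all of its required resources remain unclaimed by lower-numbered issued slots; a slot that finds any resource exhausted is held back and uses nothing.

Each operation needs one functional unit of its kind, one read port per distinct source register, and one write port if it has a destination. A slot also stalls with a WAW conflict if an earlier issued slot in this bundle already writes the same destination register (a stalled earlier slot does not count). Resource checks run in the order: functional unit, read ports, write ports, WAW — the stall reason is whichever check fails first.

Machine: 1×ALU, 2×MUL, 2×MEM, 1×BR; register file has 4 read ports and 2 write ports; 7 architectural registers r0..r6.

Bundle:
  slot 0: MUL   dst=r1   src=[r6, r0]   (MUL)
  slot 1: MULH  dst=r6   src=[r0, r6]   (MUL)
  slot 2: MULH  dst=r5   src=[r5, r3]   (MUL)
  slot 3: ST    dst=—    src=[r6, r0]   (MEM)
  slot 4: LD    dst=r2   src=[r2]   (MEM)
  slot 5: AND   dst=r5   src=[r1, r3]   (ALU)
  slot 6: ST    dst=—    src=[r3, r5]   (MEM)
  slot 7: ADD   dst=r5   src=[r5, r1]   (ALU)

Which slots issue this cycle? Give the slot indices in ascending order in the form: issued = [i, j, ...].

  0. MUL→r1 ⇒ go  {1A/1Mu/2Ld/1B | 2r 1w}
  1. MUL→r6 ⇒ go  {1A/0Mu/2Ld/1B | 0r 0w}
  2. MUL→r5 ⇒ no(FU)  {1A/0Mu/2Ld/1B | 0r 0w}
  3. MEM ⇒ no(RD_PORT)  {1A/0Mu/2Ld/1B | 0r 0w}
  4. MEM→r2 ⇒ no(RD_PORT)  {1A/0Mu/2Ld/1B | 0r 0w}
  5. ALU→r5 ⇒ no(RD_PORT)  {1A/0Mu/2Ld/1B | 0r 0w}
  6. MEM ⇒ no(RD_PORT)  {1A/0Mu/2Ld/1B | 0r 0w}
  7. ALU→r5 ⇒ no(RD_PORT)  {1A/0Mu/2Ld/1B | 0r 0w}

issued = [0, 1]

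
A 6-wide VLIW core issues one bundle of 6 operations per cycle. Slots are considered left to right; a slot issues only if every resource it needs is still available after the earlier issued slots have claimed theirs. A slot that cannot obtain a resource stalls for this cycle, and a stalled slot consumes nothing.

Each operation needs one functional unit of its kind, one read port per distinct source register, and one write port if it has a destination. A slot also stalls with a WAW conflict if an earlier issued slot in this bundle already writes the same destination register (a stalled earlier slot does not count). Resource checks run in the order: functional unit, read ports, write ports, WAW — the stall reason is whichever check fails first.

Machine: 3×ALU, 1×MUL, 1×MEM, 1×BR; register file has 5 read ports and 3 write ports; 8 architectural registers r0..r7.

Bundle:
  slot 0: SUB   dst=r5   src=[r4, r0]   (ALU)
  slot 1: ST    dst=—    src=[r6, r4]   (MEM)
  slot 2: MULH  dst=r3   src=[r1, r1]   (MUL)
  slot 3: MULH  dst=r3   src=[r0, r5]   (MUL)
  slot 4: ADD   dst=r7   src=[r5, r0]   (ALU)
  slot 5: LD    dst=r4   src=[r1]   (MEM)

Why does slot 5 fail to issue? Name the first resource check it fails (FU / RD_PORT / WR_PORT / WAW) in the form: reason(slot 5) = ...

[0] ALU needs rd=2 wr=1: ok; after: ALU=2 MUL=1 MEM=1 BR=1, R=3, W=2
[1] MEM needs rd=2 wr=0: ok; after: ALU=2 MUL=1 MEM=0 BR=1, R=1, W=2
[2] MUL needs rd=1 wr=1: ok; after: ALU=2 MUL=0 MEM=0 BR=1, R=0, W=1
[3] MUL needs rd=2 wr=1: FU; after: ALU=2 MUL=0 MEM=0 BR=1, R=0, W=1
[4] ALU needs rd=2 wr=1: RD_PORT; after: ALU=2 MUL=0 MEM=0 BR=1, R=0, W=1
[5] MEM needs rd=1 wr=1: FU; after: ALU=2 MUL=0 MEM=0 BR=1, R=0, W=1

reason(slot 5) = FU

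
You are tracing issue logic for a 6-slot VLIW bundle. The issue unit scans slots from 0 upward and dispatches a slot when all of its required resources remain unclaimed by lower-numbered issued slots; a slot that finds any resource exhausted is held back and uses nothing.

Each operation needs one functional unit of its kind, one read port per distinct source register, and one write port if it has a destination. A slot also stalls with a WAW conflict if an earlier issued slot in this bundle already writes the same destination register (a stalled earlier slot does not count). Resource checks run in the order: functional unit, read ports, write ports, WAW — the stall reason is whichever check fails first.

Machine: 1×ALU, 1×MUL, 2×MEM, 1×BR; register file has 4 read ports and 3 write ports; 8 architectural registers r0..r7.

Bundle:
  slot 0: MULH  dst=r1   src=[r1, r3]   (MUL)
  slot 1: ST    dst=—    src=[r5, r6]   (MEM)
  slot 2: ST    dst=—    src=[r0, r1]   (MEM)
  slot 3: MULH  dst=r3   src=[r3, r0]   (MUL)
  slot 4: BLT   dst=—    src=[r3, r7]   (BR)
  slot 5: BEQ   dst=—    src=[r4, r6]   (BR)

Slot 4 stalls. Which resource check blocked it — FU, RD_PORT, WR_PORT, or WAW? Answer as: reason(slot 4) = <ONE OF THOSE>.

reason(slot 4) = RD_PORT

#0 MUL src=r1,r3 dispatched  <A:1 Mu:0 Ld:2 B:1 rd:2 wr:2>
#1 MEM src=r5,r6 dispatched  <A:1 Mu:0 Ld:1 B:1 rd:0 wr:2>
#2 MEM src=r0,r1 held:RD_PORT  <A:1 Mu:0 Ld:1 B:1 rd:0 wr:2>
#3 MUL src=r3,r0 held:FU  <A:1 Mu:0 Ld:1 B:1 rd:0 wr:2>
#4 BR src=r3,r7 held:RD_PORT  <A:1 Mu:0 Ld:1 B:1 rd:0 wr:2>
#5 BR src=r4,r6 held:RD_PORT  <A:1 Mu:0 Ld:1 B:1 rd:0 wr:2>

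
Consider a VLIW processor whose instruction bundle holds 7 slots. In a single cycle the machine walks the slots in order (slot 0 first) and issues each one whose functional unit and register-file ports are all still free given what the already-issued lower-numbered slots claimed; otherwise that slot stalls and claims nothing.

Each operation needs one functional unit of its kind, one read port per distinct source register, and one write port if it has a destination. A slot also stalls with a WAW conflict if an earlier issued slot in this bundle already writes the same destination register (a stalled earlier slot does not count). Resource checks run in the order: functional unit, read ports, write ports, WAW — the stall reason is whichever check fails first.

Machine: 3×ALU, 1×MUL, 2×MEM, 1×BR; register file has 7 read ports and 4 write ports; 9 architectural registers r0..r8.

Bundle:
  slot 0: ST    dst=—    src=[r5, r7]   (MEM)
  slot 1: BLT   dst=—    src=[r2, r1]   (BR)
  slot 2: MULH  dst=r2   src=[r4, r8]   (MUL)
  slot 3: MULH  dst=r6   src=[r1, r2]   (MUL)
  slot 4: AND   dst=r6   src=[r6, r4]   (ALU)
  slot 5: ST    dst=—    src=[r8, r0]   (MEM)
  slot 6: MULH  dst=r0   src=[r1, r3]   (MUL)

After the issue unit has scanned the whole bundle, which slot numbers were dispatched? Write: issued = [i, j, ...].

issued = [0, 1, 2]

[0] MEM needs rd=2 wr=0: ok; after: ALU=3 MUL=1 MEM=1 BR=1, R=5, W=4
[1] BR needs rd=2 wr=0: ok; after: ALU=3 MUL=1 MEM=1 BR=0, R=3, W=4
[2] MUL needs rd=2 wr=1: ok; after: ALU=3 MUL=0 MEM=1 BR=0, R=1, W=3
[3] MUL needs rd=2 wr=1: FU; after: ALU=3 MUL=0 MEM=1 BR=0, R=1, W=3
[4] ALU needs rd=2 wr=1: RD_PORT; after: ALU=3 MUL=0 MEM=1 BR=0, R=1, W=3
[5] MEM needs rd=2 wr=0: RD_PORT; after: ALU=3 MUL=0 MEM=1 BR=0, R=1, W=3
[6] MUL needs rd=2 wr=1: FU; after: ALU=3 MUL=0 MEM=1 BR=0, R=1, W=3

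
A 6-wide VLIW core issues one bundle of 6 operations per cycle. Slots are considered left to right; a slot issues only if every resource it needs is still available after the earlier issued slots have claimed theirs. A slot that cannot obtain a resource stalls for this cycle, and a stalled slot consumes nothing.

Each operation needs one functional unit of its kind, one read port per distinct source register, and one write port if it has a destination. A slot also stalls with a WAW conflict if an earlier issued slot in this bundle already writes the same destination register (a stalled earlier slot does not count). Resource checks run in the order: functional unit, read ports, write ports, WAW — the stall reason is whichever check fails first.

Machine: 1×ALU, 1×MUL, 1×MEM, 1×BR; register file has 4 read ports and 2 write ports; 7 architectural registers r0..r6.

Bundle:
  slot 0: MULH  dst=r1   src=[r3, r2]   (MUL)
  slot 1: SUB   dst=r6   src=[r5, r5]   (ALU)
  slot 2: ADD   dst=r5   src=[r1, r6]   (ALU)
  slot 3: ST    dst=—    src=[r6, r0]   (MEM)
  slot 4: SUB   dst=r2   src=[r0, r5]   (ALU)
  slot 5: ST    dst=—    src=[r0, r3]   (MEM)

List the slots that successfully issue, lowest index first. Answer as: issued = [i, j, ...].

slot 0 (MUL): ISSUE — free A1,Mu0,Ld1,B1 rp2 wp1
slot 1 (ALU): ISSUE — free A0,Mu0,Ld1,B1 rp1 wp0
slot 2 (ALU): stall FU — free A0,Mu0,Ld1,B1 rp1 wp0
slot 3 (MEM): stall RD_PORT — free A0,Mu0,Ld1,B1 rp1 wp0
slot 4 (ALU): stall FU — free A0,Mu0,Ld1,B1 rp1 wp0
slot 5 (MEM): stall RD_PORT — free A0,Mu0,Ld1,B1 rp1 wp0

issued = [0, 1]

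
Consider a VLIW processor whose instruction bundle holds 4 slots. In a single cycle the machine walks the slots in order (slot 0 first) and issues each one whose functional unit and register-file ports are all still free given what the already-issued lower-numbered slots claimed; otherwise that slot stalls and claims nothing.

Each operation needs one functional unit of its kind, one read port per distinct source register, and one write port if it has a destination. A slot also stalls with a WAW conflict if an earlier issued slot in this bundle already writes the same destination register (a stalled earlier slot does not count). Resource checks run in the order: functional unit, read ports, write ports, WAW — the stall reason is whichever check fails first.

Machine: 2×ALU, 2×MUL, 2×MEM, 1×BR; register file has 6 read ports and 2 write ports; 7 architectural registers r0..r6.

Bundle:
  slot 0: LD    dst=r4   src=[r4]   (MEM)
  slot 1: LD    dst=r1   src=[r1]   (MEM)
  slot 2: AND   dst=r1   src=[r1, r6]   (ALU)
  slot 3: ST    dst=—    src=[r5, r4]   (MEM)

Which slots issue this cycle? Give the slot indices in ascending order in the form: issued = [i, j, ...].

issued = [0, 1]

  0. MEM→r4 ⇒ go  {2A/2Mu/1Ld/1B | 5r 1w}
  1. MEM→r1 ⇒ go  {2A/2Mu/0Ld/1B | 4r 0w}
  2. ALU→r1 ⇒ no(WR_PORT)  {2A/2Mu/0Ld/1B | 4r 0w}
  3. MEM ⇒ no(FU)  {2A/2Mu/0Ld/1B | 4r 0w}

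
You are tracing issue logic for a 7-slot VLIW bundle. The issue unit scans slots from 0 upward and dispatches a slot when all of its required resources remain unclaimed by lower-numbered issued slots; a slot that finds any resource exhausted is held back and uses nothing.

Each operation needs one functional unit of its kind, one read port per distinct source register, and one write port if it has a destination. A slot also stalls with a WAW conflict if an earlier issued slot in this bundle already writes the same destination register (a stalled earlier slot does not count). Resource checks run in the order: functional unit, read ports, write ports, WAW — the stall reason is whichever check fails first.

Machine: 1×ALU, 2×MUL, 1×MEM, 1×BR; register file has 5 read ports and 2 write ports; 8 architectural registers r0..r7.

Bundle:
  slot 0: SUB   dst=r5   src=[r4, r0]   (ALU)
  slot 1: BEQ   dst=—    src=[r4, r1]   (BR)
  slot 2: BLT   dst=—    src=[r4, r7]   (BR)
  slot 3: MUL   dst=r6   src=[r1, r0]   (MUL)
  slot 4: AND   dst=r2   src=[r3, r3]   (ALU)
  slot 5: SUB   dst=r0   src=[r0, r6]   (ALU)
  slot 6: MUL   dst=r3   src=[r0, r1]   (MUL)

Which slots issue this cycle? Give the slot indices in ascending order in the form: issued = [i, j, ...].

(0) want 1×ALU +2rd +1wr — yes → AL0|MU2|ME1|BR1|rd3|wr1
(1) want 1×BR +2rd +0wr — yes → AL0|MU2|ME1|BR0|rd1|wr1
(2) want 1×BR +2rd +0wr — FU → AL0|MU2|ME1|BR0|rd1|wr1
(3) want 1×MUL +2rd +1wr — RD_PORT → AL0|MU2|ME1|BR0|rd1|wr1
(4) want 1×ALU +1rd +1wr — FU → AL0|MU2|ME1|BR0|rd1|wr1
(5) want 1×ALU +2rd +1wr — FU → AL0|MU2|ME1|BR0|rd1|wr1
(6) want 1×MUL +2rd +1wr — RD_PORT → AL0|MU2|ME1|BR0|rd1|wr1

issued = [0, 1]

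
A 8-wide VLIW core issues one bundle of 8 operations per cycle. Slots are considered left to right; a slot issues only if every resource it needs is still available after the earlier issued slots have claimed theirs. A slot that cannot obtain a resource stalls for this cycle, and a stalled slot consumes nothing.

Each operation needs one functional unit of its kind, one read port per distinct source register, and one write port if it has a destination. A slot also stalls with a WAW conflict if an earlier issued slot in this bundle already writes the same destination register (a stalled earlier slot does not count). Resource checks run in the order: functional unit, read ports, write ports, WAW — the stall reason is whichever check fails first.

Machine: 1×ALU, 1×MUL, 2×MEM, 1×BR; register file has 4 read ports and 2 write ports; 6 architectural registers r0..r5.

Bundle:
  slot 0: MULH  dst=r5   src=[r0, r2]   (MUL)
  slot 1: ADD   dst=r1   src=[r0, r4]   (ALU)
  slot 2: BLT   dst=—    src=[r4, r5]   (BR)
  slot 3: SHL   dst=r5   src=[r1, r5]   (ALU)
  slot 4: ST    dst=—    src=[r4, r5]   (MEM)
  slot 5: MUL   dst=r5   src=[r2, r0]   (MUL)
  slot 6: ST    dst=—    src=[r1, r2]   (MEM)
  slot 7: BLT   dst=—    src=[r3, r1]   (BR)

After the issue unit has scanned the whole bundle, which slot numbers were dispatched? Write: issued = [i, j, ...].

  0. MUL→r5 ⇒ go  {1A/0Mu/2Ld/1B | 2r 1w}
  1. ALU→r1 ⇒ go  {0A/0Mu/2Ld/1B | 0r 0w}
  2. BR ⇒ no(RD_PORT)  {0A/0Mu/2Ld/1B | 0r 0w}
  3. ALU→r5 ⇒ no(FU)  {0A/0Mu/2Ld/1B | 0r 0w}
  4. MEM ⇒ no(RD_PORT)  {0A/0Mu/2Ld/1B | 0r 0w}
  5. MUL→r5 ⇒ no(FU)  {0A/0Mu/2Ld/1B | 0r 0w}
  6. MEM ⇒ no(RD_PORT)  {0A/0Mu/2Ld/1B | 0r 0w}
  7. BR ⇒ no(RD_PORT)  {0A/0Mu/2Ld/1B | 0r 0w}

issued = [0, 1]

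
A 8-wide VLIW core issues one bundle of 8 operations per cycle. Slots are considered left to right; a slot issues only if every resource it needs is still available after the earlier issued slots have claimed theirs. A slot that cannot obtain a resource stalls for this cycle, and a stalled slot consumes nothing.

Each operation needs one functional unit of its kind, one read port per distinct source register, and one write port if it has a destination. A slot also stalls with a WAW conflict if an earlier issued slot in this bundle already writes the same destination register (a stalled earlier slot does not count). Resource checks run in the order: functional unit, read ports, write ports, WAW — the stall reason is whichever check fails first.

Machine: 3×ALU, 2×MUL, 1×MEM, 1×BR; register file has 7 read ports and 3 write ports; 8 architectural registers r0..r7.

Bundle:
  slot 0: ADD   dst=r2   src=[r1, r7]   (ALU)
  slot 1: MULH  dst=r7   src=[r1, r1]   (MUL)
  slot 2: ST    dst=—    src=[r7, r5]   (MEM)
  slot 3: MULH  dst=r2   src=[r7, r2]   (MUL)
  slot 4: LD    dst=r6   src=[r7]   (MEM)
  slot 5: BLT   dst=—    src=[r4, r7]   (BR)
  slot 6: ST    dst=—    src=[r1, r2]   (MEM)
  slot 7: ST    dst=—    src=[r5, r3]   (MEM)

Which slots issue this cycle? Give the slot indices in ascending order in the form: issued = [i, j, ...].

(0) want 1×ALU +2rd +1wr — yes → AL2|MU2|ME1|BR1|rd5|wr2
(1) want 1×MUL +1rd +1wr — yes → AL2|MU1|ME1|BR1|rd4|wr1
(2) want 1×MEM +2rd +0wr — yes → AL2|MU1|ME0|BR1|rd2|wr1
(3) want 1×MUL +2rd +1wr — WAW → AL2|MU1|ME0|BR1|rd2|wr1
(4) want 1×MEM +1rd +1wr — FU → AL2|MU1|ME0|BR1|rd2|wr1
(5) want 1×BR +2rd +0wr — yes → AL2|MU1|ME0|BR0|rd0|wr1
(6) want 1×MEM +2rd +0wr — FU → AL2|MU1|ME0|BR0|rd0|wr1
(7) want 1×MEM +2rd +0wr — FU → AL2|MU1|ME0|BR0|rd0|wr1

issued = [0, 1, 2, 5]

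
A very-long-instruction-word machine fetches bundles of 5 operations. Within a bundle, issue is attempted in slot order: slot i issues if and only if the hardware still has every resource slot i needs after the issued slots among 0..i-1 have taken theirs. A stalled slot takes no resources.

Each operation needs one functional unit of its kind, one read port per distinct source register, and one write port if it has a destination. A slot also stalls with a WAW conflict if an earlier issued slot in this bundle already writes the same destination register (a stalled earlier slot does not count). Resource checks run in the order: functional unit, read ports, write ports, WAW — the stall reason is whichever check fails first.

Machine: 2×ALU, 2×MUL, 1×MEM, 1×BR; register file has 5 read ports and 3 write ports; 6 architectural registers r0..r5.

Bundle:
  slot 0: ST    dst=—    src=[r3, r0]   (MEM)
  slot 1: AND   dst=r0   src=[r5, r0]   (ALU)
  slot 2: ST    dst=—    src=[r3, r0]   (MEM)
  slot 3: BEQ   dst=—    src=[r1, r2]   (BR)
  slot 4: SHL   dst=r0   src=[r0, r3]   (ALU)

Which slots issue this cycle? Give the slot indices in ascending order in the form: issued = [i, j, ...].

[0] MEM needs rd=2 wr=0: ok; after: ALU=2 MUL=2 MEM=0 BR=1, R=3, W=3
[1] ALU needs rd=2 wr=1: ok; after: ALU=1 MUL=2 MEM=0 BR=1, R=1, W=2
[2] MEM needs rd=2 wr=0: FU; after: ALU=1 MUL=2 MEM=0 BR=1, R=1, W=2
[3] BR needs rd=2 wr=0: RD_PORT; after: ALU=1 MUL=2 MEM=0 BR=1, R=1, W=2
[4] ALU needs rd=2 wr=1: RD_PORT; after: ALU=1 MUL=2 MEM=0 BR=1, R=1, W=2

issued = [0, 1]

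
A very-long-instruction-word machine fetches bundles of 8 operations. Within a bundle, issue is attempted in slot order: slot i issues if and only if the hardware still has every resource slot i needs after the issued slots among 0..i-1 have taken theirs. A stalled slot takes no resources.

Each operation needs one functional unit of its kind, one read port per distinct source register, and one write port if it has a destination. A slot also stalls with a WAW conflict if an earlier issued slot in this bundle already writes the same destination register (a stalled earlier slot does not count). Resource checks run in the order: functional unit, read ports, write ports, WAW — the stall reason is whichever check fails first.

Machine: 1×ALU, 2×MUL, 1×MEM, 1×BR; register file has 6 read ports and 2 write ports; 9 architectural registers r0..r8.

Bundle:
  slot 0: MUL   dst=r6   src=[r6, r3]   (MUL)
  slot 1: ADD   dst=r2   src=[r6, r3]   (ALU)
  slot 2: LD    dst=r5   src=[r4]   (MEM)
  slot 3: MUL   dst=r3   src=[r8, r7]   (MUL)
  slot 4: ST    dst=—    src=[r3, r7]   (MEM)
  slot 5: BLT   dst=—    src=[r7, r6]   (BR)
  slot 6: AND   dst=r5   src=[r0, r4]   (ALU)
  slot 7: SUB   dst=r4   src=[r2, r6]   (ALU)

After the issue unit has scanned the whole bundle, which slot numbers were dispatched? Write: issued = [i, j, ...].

[0] MUL needs rd=2 wr=1: ok; after: ALU=1 MUL=1 MEM=1 BR=1, R=4, W=1
[1] ALU needs rd=2 wr=1: ok; after: ALU=0 MUL=1 MEM=1 BR=1, R=2, W=0
[2] MEM needs rd=1 wr=1: WR_PORT; after: ALU=0 MUL=1 MEM=1 BR=1, R=2, W=0
[3] MUL needs rd=2 wr=1: WR_PORT; after: ALU=0 MUL=1 MEM=1 BR=1, R=2, W=0
[4] MEM needs rd=2 wr=0: ok; after: ALU=0 MUL=1 MEM=0 BR=1, R=0, W=0
[5] BR needs rd=2 wr=0: RD_PORT; after: ALU=0 MUL=1 MEM=0 BR=1, R=0, W=0
[6] ALU needs rd=2 wr=1: FU; after: ALU=0 MUL=1 MEM=0 BR=1, R=0, W=0
[7] ALU needs rd=2 wr=1: FU; after: ALU=0 MUL=1 MEM=0 BR=1, R=0, W=0

issued = [0, 1, 4]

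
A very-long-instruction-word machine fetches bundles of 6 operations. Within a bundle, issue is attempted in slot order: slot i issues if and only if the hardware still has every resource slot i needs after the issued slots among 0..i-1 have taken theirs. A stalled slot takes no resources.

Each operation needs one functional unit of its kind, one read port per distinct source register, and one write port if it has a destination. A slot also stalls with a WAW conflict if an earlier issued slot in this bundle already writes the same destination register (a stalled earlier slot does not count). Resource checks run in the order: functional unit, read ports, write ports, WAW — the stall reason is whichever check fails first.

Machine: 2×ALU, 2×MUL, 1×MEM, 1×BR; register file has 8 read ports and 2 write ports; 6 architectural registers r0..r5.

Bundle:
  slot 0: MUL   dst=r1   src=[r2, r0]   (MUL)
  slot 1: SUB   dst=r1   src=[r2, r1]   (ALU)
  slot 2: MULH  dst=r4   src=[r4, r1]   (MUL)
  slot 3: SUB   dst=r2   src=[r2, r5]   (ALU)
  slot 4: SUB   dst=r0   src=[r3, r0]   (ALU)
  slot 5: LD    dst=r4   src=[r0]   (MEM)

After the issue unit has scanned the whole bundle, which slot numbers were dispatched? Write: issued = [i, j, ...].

issued = [0, 2]

#0 MUL src=r2,r0 dispatched  <A:2 Mu:1 Ld:1 B:1 rd:6 wr:1>
#1 ALU src=r2,r1 held:WAW  <A:2 Mu:1 Ld:1 B:1 rd:6 wr:1>
#2 MUL src=r4,r1 dispatched  <A:2 Mu:0 Ld:1 B:1 rd:4 wr:0>
#3 ALU src=r2,r5 held:WR_PORT  <A:2 Mu:0 Ld:1 B:1 rd:4 wr:0>
#4 ALU src=r3,r0 held:WR_PORT  <A:2 Mu:0 Ld:1 B:1 rd:4 wr:0>
#5 MEM src=r0 held:WR_PORT  <A:2 Mu:0 Ld:1 B:1 rd:4 wr:0>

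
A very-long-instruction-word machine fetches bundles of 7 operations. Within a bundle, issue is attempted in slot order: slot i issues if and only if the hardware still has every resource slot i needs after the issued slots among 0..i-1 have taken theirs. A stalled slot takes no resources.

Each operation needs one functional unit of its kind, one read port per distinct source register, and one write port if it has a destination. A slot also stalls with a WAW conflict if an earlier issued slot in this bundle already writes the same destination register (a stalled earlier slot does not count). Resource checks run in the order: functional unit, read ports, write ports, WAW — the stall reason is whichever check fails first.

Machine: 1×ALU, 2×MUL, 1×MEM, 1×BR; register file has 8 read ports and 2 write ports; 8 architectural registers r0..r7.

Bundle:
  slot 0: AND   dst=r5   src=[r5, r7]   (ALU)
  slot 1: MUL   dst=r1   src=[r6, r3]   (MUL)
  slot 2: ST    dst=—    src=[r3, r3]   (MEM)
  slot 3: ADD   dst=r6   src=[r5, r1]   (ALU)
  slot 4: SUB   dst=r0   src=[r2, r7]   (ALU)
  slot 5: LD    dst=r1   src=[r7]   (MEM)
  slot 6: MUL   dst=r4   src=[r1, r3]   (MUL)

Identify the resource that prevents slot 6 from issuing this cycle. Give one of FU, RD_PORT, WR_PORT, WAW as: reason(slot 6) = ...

reason(slot 6) = WR_PORT

[0] ALU needs rd=2 wr=1: ok; after: ALU=0 MUL=2 MEM=1 BR=1, R=6, W=1
[1] MUL needs rd=2 wr=1: ok; after: ALU=0 MUL=1 MEM=1 BR=1, R=4, W=0
[2] MEM needs rd=1 wr=0: ok; after: ALU=0 MUL=1 MEM=0 BR=1, R=3, W=0
[3] ALU needs rd=2 wr=1: FU; after: ALU=0 MUL=1 MEM=0 BR=1, R=3, W=0
[4] ALU needs rd=2 wr=1: FU; after: ALU=0 MUL=1 MEM=0 BR=1, R=3, W=0
[5] MEM needs rd=1 wr=1: FU; after: ALU=0 MUL=1 MEM=0 BR=1, R=3, W=0
[6] MUL needs rd=2 wr=1: WR_PORT; after: ALU=0 MUL=1 MEM=0 BR=1, R=3, W=0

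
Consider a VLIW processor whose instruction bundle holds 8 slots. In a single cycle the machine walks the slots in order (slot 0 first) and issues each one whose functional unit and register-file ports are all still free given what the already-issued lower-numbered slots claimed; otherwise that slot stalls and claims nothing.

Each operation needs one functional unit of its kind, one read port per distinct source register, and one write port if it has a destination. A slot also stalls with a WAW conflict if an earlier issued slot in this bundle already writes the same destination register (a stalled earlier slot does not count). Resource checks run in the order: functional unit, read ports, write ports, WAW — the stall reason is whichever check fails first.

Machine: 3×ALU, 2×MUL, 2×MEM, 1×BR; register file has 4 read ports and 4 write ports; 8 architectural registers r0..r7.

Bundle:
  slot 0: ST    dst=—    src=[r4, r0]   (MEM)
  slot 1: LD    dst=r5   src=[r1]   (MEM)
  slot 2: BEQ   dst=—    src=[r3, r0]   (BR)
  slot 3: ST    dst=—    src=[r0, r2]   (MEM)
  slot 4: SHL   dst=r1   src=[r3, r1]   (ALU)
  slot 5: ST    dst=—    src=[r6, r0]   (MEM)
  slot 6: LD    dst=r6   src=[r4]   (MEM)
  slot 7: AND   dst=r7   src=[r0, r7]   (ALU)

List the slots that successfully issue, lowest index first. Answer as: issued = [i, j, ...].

issued = [0, 1]

  0. MEM ⇒ go  {3A/2Mu/1Ld/1B | 2r 4w}
  1. MEM→r5 ⇒ go  {3A/2Mu/0Ld/1B | 1r 3w}
  2. BR ⇒ no(RD_PORT)  {3A/2Mu/0Ld/1B | 1r 3w}
  3. MEM ⇒ no(FU)  {3A/2Mu/0Ld/1B | 1r 3w}
  4. ALU→r1 ⇒ no(RD_PORT)  {3A/2Mu/0Ld/1B | 1r 3w}
  5. MEM ⇒ no(FU)  {3A/2Mu/0Ld/1B | 1r 3w}
  6. MEM→r6 ⇒ no(FU)  {3A/2Mu/0Ld/1B | 1r 3w}
  7. ALU→r7 ⇒ no(RD_PORT)  {3A/2Mu/0Ld/1B | 1r 3w}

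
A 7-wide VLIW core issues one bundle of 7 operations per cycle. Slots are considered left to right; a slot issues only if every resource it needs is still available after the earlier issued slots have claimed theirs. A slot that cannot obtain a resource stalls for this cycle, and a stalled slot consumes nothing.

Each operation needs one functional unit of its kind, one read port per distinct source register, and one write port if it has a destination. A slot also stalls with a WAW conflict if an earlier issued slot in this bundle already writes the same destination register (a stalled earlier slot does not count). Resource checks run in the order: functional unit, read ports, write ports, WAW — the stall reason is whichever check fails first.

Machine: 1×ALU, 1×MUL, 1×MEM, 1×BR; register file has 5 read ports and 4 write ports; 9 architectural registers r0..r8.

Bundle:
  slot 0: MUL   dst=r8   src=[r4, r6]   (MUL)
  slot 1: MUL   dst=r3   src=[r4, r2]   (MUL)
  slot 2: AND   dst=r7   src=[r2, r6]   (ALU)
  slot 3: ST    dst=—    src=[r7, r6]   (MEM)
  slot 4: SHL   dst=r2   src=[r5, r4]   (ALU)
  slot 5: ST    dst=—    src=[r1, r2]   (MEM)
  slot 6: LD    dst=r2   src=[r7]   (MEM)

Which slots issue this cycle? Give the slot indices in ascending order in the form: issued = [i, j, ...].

[0] MUL needs rd=2 wr=1: ok; after: ALU=1 MUL=0 MEM=1 BR=1, R=3, W=3
[1] MUL needs rd=2 wr=1: FU; after: ALU=1 MUL=0 MEM=1 BR=1, R=3, W=3
[2] ALU needs rd=2 wr=1: ok; after: ALU=0 MUL=0 MEM=1 BR=1, R=1, W=2
[3] MEM needs rd=2 wr=0: RD_PORT; after: ALU=0 MUL=0 MEM=1 BR=1, R=1, W=2
[4] ALU needs rd=2 wr=1: FU; after: ALU=0 MUL=0 MEM=1 BR=1, R=1, W=2
[5] MEM needs rd=2 wr=0: RD_PORT; after: ALU=0 MUL=0 MEM=1 BR=1, R=1, W=2
[6] MEM needs rd=1 wr=1: ok; after: ALU=0 MUL=0 MEM=0 BR=1, R=0, W=1

issued = [0, 2, 6]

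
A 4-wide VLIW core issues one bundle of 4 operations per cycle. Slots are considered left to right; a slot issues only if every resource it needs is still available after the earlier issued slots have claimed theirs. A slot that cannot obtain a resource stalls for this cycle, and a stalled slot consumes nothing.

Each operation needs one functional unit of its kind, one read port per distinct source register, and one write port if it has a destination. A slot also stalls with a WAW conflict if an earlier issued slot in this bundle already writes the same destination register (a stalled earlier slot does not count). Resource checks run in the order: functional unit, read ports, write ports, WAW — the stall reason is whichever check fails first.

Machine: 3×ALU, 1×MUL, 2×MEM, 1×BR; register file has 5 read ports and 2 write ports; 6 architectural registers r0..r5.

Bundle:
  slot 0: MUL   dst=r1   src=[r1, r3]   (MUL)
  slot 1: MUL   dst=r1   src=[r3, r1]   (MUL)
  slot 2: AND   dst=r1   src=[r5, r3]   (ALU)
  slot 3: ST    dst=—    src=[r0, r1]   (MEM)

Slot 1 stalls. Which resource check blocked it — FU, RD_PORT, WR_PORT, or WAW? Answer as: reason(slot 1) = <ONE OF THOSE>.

reason(slot 1) = FU

#0 MUL src=r1,r3 dispatched  <A:3 Mu:0 Ld:2 B:1 rd:3 wr:1>
#1 MUL src=r3,r1 held:FU  <A:3 Mu:0 Ld:2 B:1 rd:3 wr:1>
#2 ALU src=r5,r3 held:WAW  <A:3 Mu:0 Ld:2 B:1 rd:3 wr:1>
#3 MEM src=r0,r1 dispatched  <A:3 Mu:0 Ld:1 B:1 rd:1 wr:1>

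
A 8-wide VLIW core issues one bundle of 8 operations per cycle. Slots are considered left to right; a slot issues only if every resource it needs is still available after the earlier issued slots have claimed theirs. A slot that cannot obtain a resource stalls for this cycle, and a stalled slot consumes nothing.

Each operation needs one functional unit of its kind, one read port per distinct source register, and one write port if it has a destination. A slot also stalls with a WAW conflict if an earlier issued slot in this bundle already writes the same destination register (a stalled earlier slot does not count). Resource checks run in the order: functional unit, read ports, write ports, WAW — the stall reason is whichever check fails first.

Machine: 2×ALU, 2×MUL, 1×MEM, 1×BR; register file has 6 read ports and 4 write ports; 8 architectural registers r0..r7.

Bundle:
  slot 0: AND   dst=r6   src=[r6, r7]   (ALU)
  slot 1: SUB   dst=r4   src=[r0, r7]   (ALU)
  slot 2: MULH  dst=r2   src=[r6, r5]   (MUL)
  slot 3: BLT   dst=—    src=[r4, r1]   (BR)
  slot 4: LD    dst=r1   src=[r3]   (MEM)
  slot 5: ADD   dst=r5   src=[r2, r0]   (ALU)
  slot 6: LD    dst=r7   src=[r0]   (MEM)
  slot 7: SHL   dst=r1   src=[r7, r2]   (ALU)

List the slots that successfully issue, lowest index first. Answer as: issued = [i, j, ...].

[0] ALU needs rd=2 wr=1: ok; after: ALU=1 MUL=2 MEM=1 BR=1, R=4, W=3
[1] ALU needs rd=2 wr=1: ok; after: ALU=0 MUL=2 MEM=1 BR=1, R=2, W=2
[2] MUL needs rd=2 wr=1: ok; after: ALU=0 MUL=1 MEM=1 BR=1, R=0, W=1
[3] BR needs rd=2 wr=0: RD_PORT; after: ALU=0 MUL=1 MEM=1 BR=1, R=0, W=1
[4] MEM needs rd=1 wr=1: RD_PORT; after: ALU=0 MUL=1 MEM=1 BR=1, R=0, W=1
[5] ALU needs rd=2 wr=1: FU; after: ALU=0 MUL=1 MEM=1 BR=1, R=0, W=1
[6] MEM needs rd=1 wr=1: RD_PORT; after: ALU=0 MUL=1 MEM=1 BR=1, R=0, W=1
[7] ALU needs rd=2 wr=1: FU; after: ALU=0 MUL=1 MEM=1 BR=1, R=0, W=1

issued = [0, 1, 2]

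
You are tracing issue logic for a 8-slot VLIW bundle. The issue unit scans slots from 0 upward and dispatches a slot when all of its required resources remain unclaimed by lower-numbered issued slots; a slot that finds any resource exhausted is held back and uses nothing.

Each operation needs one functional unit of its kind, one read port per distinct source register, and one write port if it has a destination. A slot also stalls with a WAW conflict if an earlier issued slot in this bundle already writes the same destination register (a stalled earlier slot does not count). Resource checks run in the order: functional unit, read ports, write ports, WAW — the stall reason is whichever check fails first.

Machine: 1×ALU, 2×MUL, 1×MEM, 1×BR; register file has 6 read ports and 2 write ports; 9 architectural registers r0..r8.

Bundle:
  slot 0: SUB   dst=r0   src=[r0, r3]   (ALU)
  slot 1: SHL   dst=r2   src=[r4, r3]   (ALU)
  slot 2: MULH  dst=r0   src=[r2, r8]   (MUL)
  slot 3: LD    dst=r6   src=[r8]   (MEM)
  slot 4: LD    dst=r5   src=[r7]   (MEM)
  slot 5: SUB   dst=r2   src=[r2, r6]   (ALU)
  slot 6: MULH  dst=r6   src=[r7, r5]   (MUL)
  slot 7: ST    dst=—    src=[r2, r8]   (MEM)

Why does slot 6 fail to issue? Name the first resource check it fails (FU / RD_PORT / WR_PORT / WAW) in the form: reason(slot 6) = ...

reason(slot 6) = WR_PORT

  0. ALU→r0 ⇒ go  {0A/2Mu/1Ld/1B | 4r 1w}
  1. ALU→r2 ⇒ no(FU)  {0A/2Mu/1Ld/1B | 4r 1w}
  2. MUL→r0 ⇒ no(WAW)  {0A/2Mu/1Ld/1B | 4r 1w}
  3. MEM→r6 ⇒ go  {0A/2Mu/0Ld/1B | 3r 0w}
  4. MEM→r5 ⇒ no(FU)  {0A/2Mu/0Ld/1B | 3r 0w}
  5. ALU→r2 ⇒ no(FU)  {0A/2Mu/0Ld/1B | 3r 0w}
  6. MUL→r6 ⇒ no(WR_PORT)  {0A/2Mu/0Ld/1B | 3r 0w}
  7. MEM ⇒ no(FU)  {0A/2Mu/0Ld/1B | 3r 0w}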